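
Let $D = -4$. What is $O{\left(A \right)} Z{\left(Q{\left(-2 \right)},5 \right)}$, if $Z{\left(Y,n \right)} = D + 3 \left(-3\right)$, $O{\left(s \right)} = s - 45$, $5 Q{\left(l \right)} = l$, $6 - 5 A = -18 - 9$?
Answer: $\frac{2496}{5} \approx 499.2$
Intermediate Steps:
$A = \frac{33}{5}$ ($A = \frac{6}{5} - \frac{-18 - 9}{5} = \frac{6}{5} - - \frac{27}{5} = \frac{6}{5} + \frac{27}{5} = \frac{33}{5} \approx 6.6$)
$Q{\left(l \right)} = \frac{l}{5}$
$O{\left(s \right)} = -45 + s$
$Z{\left(Y,n \right)} = -13$ ($Z{\left(Y,n \right)} = -4 + 3 \left(-3\right) = -4 - 9 = -13$)
$O{\left(A \right)} Z{\left(Q{\left(-2 \right)},5 \right)} = \left(-45 + \frac{33}{5}\right) \left(-13\right) = \left(- \frac{192}{5}\right) \left(-13\right) = \frac{2496}{5}$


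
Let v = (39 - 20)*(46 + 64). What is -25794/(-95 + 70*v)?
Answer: -2866/16245 ≈ -0.17642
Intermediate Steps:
v = 2090 (v = 19*110 = 2090)
-25794/(-95 + 70*v) = -25794/(-95 + 70*2090) = -25794/(-95 + 146300) = -25794/146205 = -25794*1/146205 = -2866/16245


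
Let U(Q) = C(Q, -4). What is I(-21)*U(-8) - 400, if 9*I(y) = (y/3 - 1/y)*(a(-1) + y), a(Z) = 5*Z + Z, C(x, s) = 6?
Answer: -1924/7 ≈ -274.86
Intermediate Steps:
U(Q) = 6
a(Z) = 6*Z
I(y) = (-6 + y)*(-1/y + y/3)/9 (I(y) = ((y/3 - 1/y)*(6*(-1) + y))/9 = ((y*(⅓) - 1/y)*(-6 + y))/9 = ((y/3 - 1/y)*(-6 + y))/9 = ((-1/y + y/3)*(-6 + y))/9 = ((-6 + y)*(-1/y + y/3))/9 = (-6 + y)*(-1/y + y/3)/9)
I(-21)*U(-8) - 400 = ((1/27)*(18 - 1*(-21)*(3 - 1*(-21)² + 6*(-21)))/(-21))*6 - 400 = ((1/27)*(-1/21)*(18 - 1*(-21)*(3 - 1*441 - 126)))*6 - 400 = ((1/27)*(-1/21)*(18 - 1*(-21)*(3 - 441 - 126)))*6 - 400 = ((1/27)*(-1/21)*(18 - 1*(-21)*(-564)))*6 - 400 = ((1/27)*(-1/21)*(18 - 11844))*6 - 400 = ((1/27)*(-1/21)*(-11826))*6 - 400 = (146/7)*6 - 400 = 876/7 - 400 = -1924/7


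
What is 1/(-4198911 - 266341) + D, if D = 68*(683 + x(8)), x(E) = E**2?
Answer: 226816940591/4465252 ≈ 50796.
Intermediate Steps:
D = 50796 (D = 68*(683 + 8**2) = 68*(683 + 64) = 68*747 = 50796)
1/(-4198911 - 266341) + D = 1/(-4198911 - 266341) + 50796 = 1/(-4465252) + 50796 = -1/4465252 + 50796 = 226816940591/4465252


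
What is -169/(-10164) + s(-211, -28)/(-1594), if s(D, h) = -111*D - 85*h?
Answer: -130985989/8100708 ≈ -16.170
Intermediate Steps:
-169/(-10164) + s(-211, -28)/(-1594) = -169/(-10164) + (-111*(-211) - 85*(-28))/(-1594) = -169*(-1/10164) + (23421 + 2380)*(-1/1594) = 169/10164 + 25801*(-1/1594) = 169/10164 - 25801/1594 = -130985989/8100708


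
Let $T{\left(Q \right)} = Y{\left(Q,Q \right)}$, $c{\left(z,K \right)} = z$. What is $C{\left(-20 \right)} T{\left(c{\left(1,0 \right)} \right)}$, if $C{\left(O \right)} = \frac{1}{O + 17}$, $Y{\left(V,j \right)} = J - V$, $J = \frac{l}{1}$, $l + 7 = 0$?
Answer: $\frac{8}{3} \approx 2.6667$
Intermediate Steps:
$l = -7$ ($l = -7 + 0 = -7$)
$J = -7$ ($J = - \frac{7}{1} = \left(-7\right) 1 = -7$)
$Y{\left(V,j \right)} = -7 - V$
$C{\left(O \right)} = \frac{1}{17 + O}$
$T{\left(Q \right)} = -7 - Q$
$C{\left(-20 \right)} T{\left(c{\left(1,0 \right)} \right)} = \frac{-7 - 1}{17 - 20} = \frac{-7 - 1}{-3} = \left(- \frac{1}{3}\right) \left(-8\right) = \frac{8}{3}$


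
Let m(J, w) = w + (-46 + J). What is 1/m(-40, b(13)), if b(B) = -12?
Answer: -1/98 ≈ -0.010204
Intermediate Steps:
m(J, w) = -46 + J + w
1/m(-40, b(13)) = 1/(-46 - 40 - 12) = 1/(-98) = -1/98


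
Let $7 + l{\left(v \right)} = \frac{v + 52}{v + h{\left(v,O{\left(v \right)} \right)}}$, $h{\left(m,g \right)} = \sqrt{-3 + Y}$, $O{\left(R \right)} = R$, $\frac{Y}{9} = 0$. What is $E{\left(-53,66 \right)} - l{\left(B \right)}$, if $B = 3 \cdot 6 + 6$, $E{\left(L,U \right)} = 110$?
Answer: $\frac{21973}{193} + \frac{76 i \sqrt{3}}{579} \approx 113.85 + 0.22735 i$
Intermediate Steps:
$Y = 0$ ($Y = 9 \cdot 0 = 0$)
$B = 24$ ($B = 18 + 6 = 24$)
$h{\left(m,g \right)} = i \sqrt{3}$ ($h{\left(m,g \right)} = \sqrt{-3 + 0} = \sqrt{-3} = i \sqrt{3}$)
$l{\left(v \right)} = -7 + \frac{52 + v}{v + i \sqrt{3}}$ ($l{\left(v \right)} = -7 + \frac{v + 52}{v + i \sqrt{3}} = -7 + \frac{52 + v}{v + i \sqrt{3}}$)
$E{\left(-53,66 \right)} - l{\left(B \right)} = 110 - \frac{52 - 144 - 7 i \sqrt{3}}{24 + i \sqrt{3}} = 110 - \frac{-92 - 7 i \sqrt{3}}{24 + i \sqrt{3}}$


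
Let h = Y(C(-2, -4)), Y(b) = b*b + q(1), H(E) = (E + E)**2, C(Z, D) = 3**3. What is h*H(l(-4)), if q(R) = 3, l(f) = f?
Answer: 46848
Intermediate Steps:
C(Z, D) = 27
H(E) = 4*E**2 (H(E) = (2*E)**2 = 4*E**2)
Y(b) = 3 + b**2 (Y(b) = b*b + 3 = b**2 + 3 = 3 + b**2)
h = 732 (h = 3 + 27**2 = 3 + 729 = 732)
h*H(l(-4)) = 732*(4*(-4)**2) = 732*(4*16) = 732*64 = 46848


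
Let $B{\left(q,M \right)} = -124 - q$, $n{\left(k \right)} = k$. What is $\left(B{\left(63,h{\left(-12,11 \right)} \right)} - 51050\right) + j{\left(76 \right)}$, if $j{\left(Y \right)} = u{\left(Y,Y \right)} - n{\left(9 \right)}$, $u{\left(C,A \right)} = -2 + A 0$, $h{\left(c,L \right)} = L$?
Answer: $-51248$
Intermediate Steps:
$u{\left(C,A \right)} = -2$ ($u{\left(C,A \right)} = -2 + 0 = -2$)
$j{\left(Y \right)} = -11$ ($j{\left(Y \right)} = -2 - 9 = -11$)
$\left(B{\left(63,h{\left(-12,11 \right)} \right)} - 51050\right) + j{\left(76 \right)} = \left(\left(-124 - 63\right) - 51050\right) - 11 = \left(-187 - 51050\right) - 11 = -51237 - 11 = -51248$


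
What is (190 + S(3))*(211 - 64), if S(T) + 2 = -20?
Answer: 24696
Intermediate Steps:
S(T) = -22 (S(T) = -2 - 20 = -22)
(190 + S(3))*(211 - 64) = (190 - 22)*(211 - 64) = 168*147 = 24696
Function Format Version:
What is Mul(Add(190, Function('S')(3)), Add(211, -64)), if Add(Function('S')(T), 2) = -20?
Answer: 24696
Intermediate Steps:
Function('S')(T) = -22 (Function('S')(T) = Add(-2, -20) = -22)
Mul(Add(190, Function('S')(3)), Add(211, -64)) = Mul(Add(190, -22), Add(211, -64)) = Mul(168, 147) = 24696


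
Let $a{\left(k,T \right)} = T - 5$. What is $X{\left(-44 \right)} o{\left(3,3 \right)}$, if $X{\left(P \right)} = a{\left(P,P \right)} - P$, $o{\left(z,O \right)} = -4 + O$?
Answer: $5$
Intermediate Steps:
$a{\left(k,T \right)} = -5 + T$
$X{\left(P \right)} = -5$ ($X{\left(P \right)} = \left(-5 + P\right) - P = -5$)
$X{\left(-44 \right)} o{\left(3,3 \right)} = - 5 \left(-4 + 3\right) = \left(-5\right) \left(-1\right) = 5$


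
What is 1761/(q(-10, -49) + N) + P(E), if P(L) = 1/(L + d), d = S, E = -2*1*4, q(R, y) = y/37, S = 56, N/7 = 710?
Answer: 3311377/8824368 ≈ 0.37525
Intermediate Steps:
N = 4970 (N = 7*710 = 4970)
q(R, y) = y/37 (q(R, y) = y*(1/37) = y/37)
E = -8 (E = -2*4 = -8)
d = 56
P(L) = 1/(56 + L) (P(L) = 1/(L + 56) = 1/(56 + L))
1761/(q(-10, -49) + N) + P(E) = 1761/((1/37)*(-49) + 4970) + 1/(56 - 8) = 1761/(-49/37 + 4970) + 1/48 = 1761/(183841/37) + 1/48 = 1761*(37/183841) + 1/48 = 65157/183841 + 1/48 = 3311377/8824368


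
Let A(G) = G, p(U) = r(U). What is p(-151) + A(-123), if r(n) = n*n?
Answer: 22678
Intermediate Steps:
r(n) = n**2
p(U) = U**2
p(-151) + A(-123) = (-151)**2 - 123 = 22801 - 123 = 22678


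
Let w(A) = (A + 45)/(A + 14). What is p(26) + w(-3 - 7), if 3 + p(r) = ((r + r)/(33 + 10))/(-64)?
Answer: 3943/688 ≈ 5.7311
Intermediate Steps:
p(r) = -3 - r/1376 (p(r) = -3 + ((r + r)/(33 + 10))/(-64) = -3 + ((2*r)/43)*(-1/64) = -3 + ((2*r)*(1/43))*(-1/64) = -3 + (2*r/43)*(-1/64) = -3 - r/1376)
w(A) = (45 + A)/(14 + A)
p(26) + w(-3 - 7) = (-3 - 1/1376*26) + (45 + (-3 - 7))/(14 + (-3 - 7)) = (-3 - 13/688) + (45 - 10)/(14 - 10) = -2077/688 + 35/4 = 3943/688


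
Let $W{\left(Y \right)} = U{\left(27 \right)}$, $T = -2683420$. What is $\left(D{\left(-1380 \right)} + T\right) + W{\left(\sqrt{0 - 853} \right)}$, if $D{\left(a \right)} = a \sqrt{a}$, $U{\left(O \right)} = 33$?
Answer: $-2683387 - 2760 i \sqrt{345} \approx -2.6834 \cdot 10^{6} - 51265.0 i$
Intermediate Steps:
$D{\left(a \right)} = a^{\frac{3}{2}}$
$W{\left(Y \right)} = 33$
$\left(D{\left(-1380 \right)} + T\right) + W{\left(\sqrt{0 - 853} \right)} = \left(\left(-1380\right)^{\frac{3}{2}} - 2683420\right) + 33 = \left(- 2760 i \sqrt{345} - 2683420\right) + 33 = \left(-2683420 - 2760 i \sqrt{345}\right) + 33 = -2683387 - 2760 i \sqrt{345}$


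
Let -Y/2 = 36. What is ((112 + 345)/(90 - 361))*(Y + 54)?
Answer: 8226/271 ≈ 30.354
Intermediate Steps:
Y = -72 (Y = -2*36 = -72)
((112 + 345)/(90 - 361))*(Y + 54) = ((112 + 345)/(90 - 361))*(-72 + 54) = (457/(-271))*(-18) = (457*(-1/271))*(-18) = -457/271*(-18) = 8226/271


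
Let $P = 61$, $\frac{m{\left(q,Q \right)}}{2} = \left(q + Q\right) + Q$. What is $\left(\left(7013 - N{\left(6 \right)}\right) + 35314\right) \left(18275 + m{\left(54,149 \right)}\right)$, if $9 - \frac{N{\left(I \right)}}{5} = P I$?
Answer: $837201648$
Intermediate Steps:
$m{\left(q,Q \right)} = 2 q + 4 Q$ ($m{\left(q,Q \right)} = 2 \left(\left(q + Q\right) + Q\right) = 2 \left(\left(Q + q\right) + Q\right) = 2 \left(q + 2 Q\right) = 2 q + 4 Q$)
$N{\left(I \right)} = 45 - 305 I$ ($N{\left(I \right)} = 45 - 5 \cdot 61 I = 45 - 305 I$)
$\left(\left(7013 - N{\left(6 \right)}\right) + 35314\right) \left(18275 + m{\left(54,149 \right)}\right) = \left(\left(7013 - \left(45 - 1830\right)\right) + 35314\right) \left(18275 + \left(2 \cdot 54 + 4 \cdot 149\right)\right) = \left(\left(7013 - \left(45 - 1830\right)\right) + 35314\right) \left(18275 + \left(108 + 596\right)\right) = \left(\left(7013 - -1785\right) + 35314\right) \left(18275 + 704\right) = \left(\left(7013 + 1785\right) + 35314\right) 18979 = \left(8798 + 35314\right) 18979 = 44112 \cdot 18979 = 837201648$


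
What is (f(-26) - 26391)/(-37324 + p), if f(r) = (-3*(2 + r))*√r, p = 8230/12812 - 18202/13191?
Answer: 2230080300486/3153998023951 - 6084111312*I*√26/3153998023951 ≈ 0.70706 - 0.0098361*I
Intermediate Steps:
p = -62321047/84501546 (p = 8230*(1/12812) - 18202*1/13191 = 4115/6406 - 18202/13191 = -62321047/84501546 ≈ -0.73751)
f(r) = √r*(-6 - 3*r) (f(r) = (-6 - 3*r)*√r = √r*(-6 - 3*r))
(f(-26) - 26391)/(-37324 + p) = (3*√(-26)*(-2 - 1*(-26)) - 26391)/(-37324 - 62321047/84501546) = (3*(I*√26)*(-2 + 26) - 26391)/(-3153998023951/84501546) = (3*(I*√26)*24 - 26391)*(-84501546/3153998023951) = (72*I*√26 - 26391)*(-84501546/3153998023951) = (-26391 + 72*I*√26)*(-84501546/3153998023951) = 2230080300486/3153998023951 - 6084111312*I*√26/3153998023951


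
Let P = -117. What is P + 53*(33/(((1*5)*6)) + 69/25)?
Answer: 4379/50 ≈ 87.580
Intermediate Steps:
P + 53*(33/(((1*5)*6)) + 69/25) = -117 + 53*(33/(((1*5)*6)) + 69/25) = -117 + 53*(33/((5*6)) + 69*(1/25)) = -117 + 53*(33/30 + 69/25) = -117 + 53*(33*(1/30) + 69/25) = -117 + 53*(11/10 + 69/25) = -117 + 53*(193/50) = -117 + 10229/50 = 4379/50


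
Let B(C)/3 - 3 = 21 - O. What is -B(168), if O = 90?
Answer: 198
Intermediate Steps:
B(C) = -198 (B(C) = 9 + 3*(21 - 1*90) = 9 + 3*(21 - 90) = 9 + 3*(-69) = 9 - 207 = -198)
-B(168) = -1*(-198) = 198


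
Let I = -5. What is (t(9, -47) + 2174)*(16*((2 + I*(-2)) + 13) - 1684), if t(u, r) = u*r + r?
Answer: -2187936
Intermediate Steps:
t(u, r) = r + r*u (t(u, r) = r*u + r = r + r*u)
(t(9, -47) + 2174)*(16*((2 + I*(-2)) + 13) - 1684) = (-47*(1 + 9) + 2174)*(16*((2 - 5*(-2)) + 13) - 1684) = (-47*10 + 2174)*(16*((2 + 10) + 13) - 1684) = (-470 + 2174)*(16*(12 + 13) - 1684) = 1704*(16*25 - 1684) = 1704*(400 - 1684) = 1704*(-1284) = -2187936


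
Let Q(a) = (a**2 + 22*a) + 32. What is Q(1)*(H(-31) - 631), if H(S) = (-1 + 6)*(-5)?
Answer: -36080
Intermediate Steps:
Q(a) = 32 + a**2 + 22*a
H(S) = -25 (H(S) = 5*(-5) = -25)
Q(1)*(H(-31) - 631) = (32 + 1**2 + 22*1)*(-25 - 631) = (32 + 1 + 22)*(-656) = 55*(-656) = -36080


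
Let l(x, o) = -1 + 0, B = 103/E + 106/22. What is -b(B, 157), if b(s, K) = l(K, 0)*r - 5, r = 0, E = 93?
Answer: 5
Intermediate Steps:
B = 6062/1023 (B = 103/93 + 106/22 = 103*(1/93) + 106*(1/22) = 103/93 + 53/11 = 6062/1023 ≈ 5.9257)
l(x, o) = -1
b(s, K) = -5 (b(s, K) = -1*0 - 5 = 0 - 5 = -5)
-b(B, 157) = -1*(-5) = 5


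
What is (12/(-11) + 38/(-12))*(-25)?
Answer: 7025/66 ≈ 106.44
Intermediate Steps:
(12/(-11) + 38/(-12))*(-25) = (12*(-1/11) + 38*(-1/12))*(-25) = (-12/11 - 19/6)*(-25) = -281/66*(-25) = 7025/66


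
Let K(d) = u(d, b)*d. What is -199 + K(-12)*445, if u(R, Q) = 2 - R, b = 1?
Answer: -74959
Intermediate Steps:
K(d) = d*(2 - d) (K(d) = (2 - d)*d = d*(2 - d))
-199 + K(-12)*445 = -199 - 12*(2 - 1*(-12))*445 = -199 - 12*(2 + 12)*445 = -199 - 12*14*445 = -199 - 168*445 = -199 - 74760 = -74959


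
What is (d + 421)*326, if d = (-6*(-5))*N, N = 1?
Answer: 147026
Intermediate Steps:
d = 30 (d = -6*(-5)*1 = 30*1 = 30)
(d + 421)*326 = (30 + 421)*326 = 451*326 = 147026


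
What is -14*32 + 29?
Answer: -419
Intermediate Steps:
-14*32 + 29 = -448 + 29 = -419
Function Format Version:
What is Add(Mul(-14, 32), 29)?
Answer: -419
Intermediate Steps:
Add(Mul(-14, 32), 29) = Add(-448, 29) = -419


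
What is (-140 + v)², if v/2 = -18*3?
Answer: 61504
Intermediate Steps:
v = -108 (v = 2*(-18*3) = 2*(-54) = -108)
(-140 + v)² = (-140 - 108)² = (-248)² = 61504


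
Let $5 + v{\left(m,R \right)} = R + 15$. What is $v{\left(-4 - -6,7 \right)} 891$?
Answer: $15147$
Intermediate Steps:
$v{\left(m,R \right)} = 10 + R$ ($v{\left(m,R \right)} = -5 + \left(R + 15\right) = -5 + \left(15 + R\right) = 10 + R$)
$v{\left(-4 - -6,7 \right)} 891 = \left(10 + 7\right) 891 = 17 \cdot 891 = 15147$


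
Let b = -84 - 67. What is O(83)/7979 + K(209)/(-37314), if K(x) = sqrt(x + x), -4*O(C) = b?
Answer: 151/31916 - sqrt(418)/37314 ≈ 0.0041832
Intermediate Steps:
b = -151
O(C) = 151/4 (O(C) = -1/4*(-151) = 151/4)
K(x) = sqrt(2)*sqrt(x) (K(x) = sqrt(2*x) = sqrt(2)*sqrt(x))
O(83)/7979 + K(209)/(-37314) = (151/4)/7979 + (sqrt(2)*sqrt(209))/(-37314) = (151/4)*(1/7979) + sqrt(418)*(-1/37314) = 151/31916 - sqrt(418)/37314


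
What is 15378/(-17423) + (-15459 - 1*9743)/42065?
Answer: -1085970016/732898495 ≈ -1.4817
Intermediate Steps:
15378/(-17423) + (-15459 - 1*9743)/42065 = 15378*(-1/17423) + (-15459 - 9743)*(1/42065) = -15378/17423 - 25202*1/42065 = -15378/17423 - 25202/42065 = -1085970016/732898495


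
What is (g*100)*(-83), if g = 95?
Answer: -788500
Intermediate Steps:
(g*100)*(-83) = (95*100)*(-83) = 9500*(-83) = -788500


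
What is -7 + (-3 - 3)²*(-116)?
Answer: -4183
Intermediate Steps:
-7 + (-3 - 3)²*(-116) = -7 + (-6)²*(-116) = -7 + 36*(-116) = -7 - 4176 = -4183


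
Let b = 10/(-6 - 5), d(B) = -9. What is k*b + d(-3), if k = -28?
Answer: 181/11 ≈ 16.455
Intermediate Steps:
b = -10/11 (b = 10/(-11) = 10*(-1/11) = -10/11 ≈ -0.90909)
k*b + d(-3) = -28*(-10/11) - 9 = 280/11 - 9 = 181/11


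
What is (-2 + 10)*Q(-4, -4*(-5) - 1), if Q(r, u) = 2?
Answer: 16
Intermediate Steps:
(-2 + 10)*Q(-4, -4*(-5) - 1) = (-2 + 10)*2 = 8*2 = 16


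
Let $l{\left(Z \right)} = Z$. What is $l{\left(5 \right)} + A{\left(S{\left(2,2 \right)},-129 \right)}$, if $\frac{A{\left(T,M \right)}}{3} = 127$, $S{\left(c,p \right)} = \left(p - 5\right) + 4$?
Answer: $386$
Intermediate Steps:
$S{\left(c,p \right)} = -1 + p$ ($S{\left(c,p \right)} = \left(-5 + p\right) + 4 = -1 + p$)
$A{\left(T,M \right)} = 381$ ($A{\left(T,M \right)} = 3 \cdot 127 = 381$)
$l{\left(5 \right)} + A{\left(S{\left(2,2 \right)},-129 \right)} = 5 + 381 = 386$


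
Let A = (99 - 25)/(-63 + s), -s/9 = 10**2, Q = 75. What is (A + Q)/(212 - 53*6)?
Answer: -72151/102078 ≈ -0.70682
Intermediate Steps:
s = -900 (s = -9*10**2 = -9*100 = -900)
A = -74/963 (A = (99 - 25)/(-63 - 900) = 74/(-963) = 74*(-1/963) = -74/963 ≈ -0.076843)
(A + Q)/(212 - 53*6) = (-74/963 + 75)/(212 - 53*6) = 72151/(963*(212 - 318)) = (72151/963)/(-106) = (72151/963)*(-1/106) = -72151/102078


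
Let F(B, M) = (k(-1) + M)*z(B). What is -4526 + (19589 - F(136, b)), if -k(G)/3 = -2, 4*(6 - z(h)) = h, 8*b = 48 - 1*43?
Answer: 30497/2 ≈ 15249.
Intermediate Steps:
b = 5/8 (b = (48 - 1*43)/8 = (48 - 43)/8 = (⅛)*5 = 5/8 ≈ 0.62500)
z(h) = 6 - h/4
k(G) = 6 (k(G) = -3*(-2) = 6)
F(B, M) = (6 + M)*(6 - B/4)
-4526 + (19589 - F(136, b)) = -4526 + (19589 - (-1)*(-24 + 136)*(6 + 5/8)/4) = -4526 + (19589 - (-1)*112*53/(4*8)) = -4526 + (19589 - 1*(-371/2)) = -4526 + (19589 + 371/2) = -4526 + 39549/2 = 30497/2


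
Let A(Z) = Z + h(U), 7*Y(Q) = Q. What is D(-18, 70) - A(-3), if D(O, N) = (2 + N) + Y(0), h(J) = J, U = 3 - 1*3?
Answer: 75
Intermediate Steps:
U = 0 (U = 3 - 3 = 0)
Y(Q) = Q/7
A(Z) = Z (A(Z) = Z + 0 = Z)
D(O, N) = 2 + N (D(O, N) = (2 + N) + (⅐)*0 = (2 + N) + 0 = 2 + N)
D(-18, 70) - A(-3) = (2 + 70) - 1*(-3) = 72 + 3 = 75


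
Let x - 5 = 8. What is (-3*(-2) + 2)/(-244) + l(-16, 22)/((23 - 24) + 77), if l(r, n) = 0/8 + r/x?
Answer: -738/15067 ≈ -0.048981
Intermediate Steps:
x = 13 (x = 5 + 8 = 13)
l(r, n) = r/13 (l(r, n) = 0/8 + r/13 = 0*(⅛) + r*(1/13) = 0 + r/13 = r/13)
(-3*(-2) + 2)/(-244) + l(-16, 22)/((23 - 24) + 77) = (-3*(-2) + 2)/(-244) + ((1/13)*(-16))/((23 - 24) + 77) = (6 + 2)*(-1/244) - 16/(13*(-1 + 77)) = 8*(-1/244) - 16/13/76 = -2/61 - 16/13*1/76 = -2/61 - 4/247 = -738/15067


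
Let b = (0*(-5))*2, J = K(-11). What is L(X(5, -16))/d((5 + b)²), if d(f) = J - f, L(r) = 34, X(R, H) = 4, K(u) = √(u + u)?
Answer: -850/647 - 34*I*√22/647 ≈ -1.3138 - 0.24648*I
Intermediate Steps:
K(u) = √2*√u (K(u) = √(2*u) = √2*√u)
J = I*√22 (J = √2*√(-11) = √2*(I*√11) = I*√22 ≈ 4.6904*I)
b = 0 (b = 0*2 = 0)
d(f) = -f + I*√22 (d(f) = I*√22 - f = -f + I*√22)
L(X(5, -16))/d((5 + b)²) = 34/(-(5 + 0)² + I*√22) = 34/(-1*5² + I*√22) = 34/(-1*25 + I*√22) = 34/(-25 + I*√22)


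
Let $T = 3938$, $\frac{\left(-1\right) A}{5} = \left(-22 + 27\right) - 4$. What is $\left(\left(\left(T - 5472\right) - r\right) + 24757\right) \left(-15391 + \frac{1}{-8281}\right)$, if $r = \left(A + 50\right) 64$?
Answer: $- \frac{2592773775096}{8281} \approx -3.131 \cdot 10^{8}$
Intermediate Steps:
$A = -5$ ($A = - 5 \left(\left(-22 + 27\right) - 4\right) = - 5 \left(5 - 4\right) = \left(-5\right) 1 = -5$)
$r = 2880$ ($r = \left(-5 + 50\right) 64 = 45 \cdot 64 = 2880$)
$\left(\left(\left(T - 5472\right) - r\right) + 24757\right) \left(-15391 + \frac{1}{-8281}\right) = \left(\left(\left(3938 - 5472\right) - 2880\right) + 24757\right) \left(-15391 + \frac{1}{-8281}\right) = \left(\left(\left(3938 - 5472\right) - 2880\right) + 24757\right) \left(-15391 - \frac{1}{8281}\right) = \left(\left(-1534 - 2880\right) + 24757\right) \left(- \frac{127452872}{8281}\right) = \left(-4414 + 24757\right) \left(- \frac{127452872}{8281}\right) = 20343 \left(- \frac{127452872}{8281}\right) = - \frac{2592773775096}{8281}$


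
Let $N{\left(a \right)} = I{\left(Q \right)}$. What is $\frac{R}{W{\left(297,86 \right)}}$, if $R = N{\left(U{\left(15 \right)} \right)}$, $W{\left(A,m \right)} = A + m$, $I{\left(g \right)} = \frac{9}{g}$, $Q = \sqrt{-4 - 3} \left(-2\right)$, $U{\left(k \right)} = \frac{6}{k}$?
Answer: $\frac{9 i \sqrt{7}}{5362} \approx 0.0044408 i$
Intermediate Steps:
$Q = - 2 i \sqrt{7}$ ($Q = \sqrt{-7} \left(-2\right) = i \sqrt{7} \left(-2\right) = - 2 i \sqrt{7} \approx - 5.2915 i$)
$N{\left(a \right)} = \frac{9 i \sqrt{7}}{14}$ ($N{\left(a \right)} = \frac{9}{\left(-2\right) i \sqrt{7}} = 9 \frac{i \sqrt{7}}{14} = \frac{9 i \sqrt{7}}{14}$)
$R = \frac{9 i \sqrt{7}}{14} \approx 1.7008 i$
$\frac{R}{W{\left(297,86 \right)}} = \frac{\frac{9}{14} i \sqrt{7}}{297 + 86} = \frac{\frac{9}{14} i \sqrt{7}}{383} = \frac{9 i \sqrt{7}}{14} \cdot \frac{1}{383} = \frac{9 i \sqrt{7}}{5362}$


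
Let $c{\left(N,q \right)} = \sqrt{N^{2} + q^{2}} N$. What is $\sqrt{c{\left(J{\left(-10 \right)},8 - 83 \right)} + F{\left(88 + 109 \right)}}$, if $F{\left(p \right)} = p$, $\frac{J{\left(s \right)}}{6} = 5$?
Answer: $\sqrt{197 + 450 \sqrt{29}} \approx 51.189$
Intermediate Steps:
$J{\left(s \right)} = 30$ ($J{\left(s \right)} = 6 \cdot 5 = 30$)
$c{\left(N,q \right)} = N \sqrt{N^{2} + q^{2}}$
$\sqrt{c{\left(J{\left(-10 \right)},8 - 83 \right)} + F{\left(88 + 109 \right)}} = \sqrt{30 \sqrt{30^{2} + \left(8 - 83\right)^{2}} + \left(88 + 109\right)} = \sqrt{30 \sqrt{900 + \left(8 - 83\right)^{2}} + 197} = \sqrt{30 \sqrt{900 + \left(-75\right)^{2}} + 197} = \sqrt{30 \sqrt{900 + 5625} + 197} = \sqrt{30 \sqrt{6525} + 197} = \sqrt{30 \cdot 15 \sqrt{29} + 197} = \sqrt{450 \sqrt{29} + 197} = \sqrt{197 + 450 \sqrt{29}}$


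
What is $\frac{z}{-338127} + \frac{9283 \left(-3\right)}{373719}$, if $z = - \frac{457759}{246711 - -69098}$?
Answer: $- \frac{58306745167786}{782491008360867} \approx -0.074514$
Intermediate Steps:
$z = - \frac{26927}{18577}$ ($z = - \frac{457759}{246711 + 69098} = - \frac{457759}{315809} = \left(-457759\right) \frac{1}{315809} = - \frac{26927}{18577} \approx -1.4495$)
$\frac{z}{-338127} + \frac{9283 \left(-3\right)}{373719} = - \frac{26927}{18577 \left(-338127\right)} + \frac{9283 \left(-3\right)}{373719} = \left(- \frac{26927}{18577}\right) \left(- \frac{1}{338127}\right) - \frac{9283}{124573} = \frac{26927}{6281385279} - \frac{9283}{124573} = - \frac{58306745167786}{782491008360867}$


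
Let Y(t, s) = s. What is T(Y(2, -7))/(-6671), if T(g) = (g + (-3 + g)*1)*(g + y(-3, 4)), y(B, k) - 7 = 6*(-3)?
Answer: -306/6671 ≈ -0.045870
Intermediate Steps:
y(B, k) = -11 (y(B, k) = 7 + 6*(-3) = 7 - 18 = -11)
T(g) = (-11 + g)*(-3 + 2*g) (T(g) = (g + (-3 + g)*1)*(g - 11) = (g + (-3 + g))*(-11 + g) = (-3 + 2*g)*(-11 + g) = (-11 + g)*(-3 + 2*g))
T(Y(2, -7))/(-6671) = (33 - 25*(-7) + 2*(-7)²)/(-6671) = (33 + 175 + 2*49)*(-1/6671) = (33 + 175 + 98)*(-1/6671) = 306*(-1/6671) = -306/6671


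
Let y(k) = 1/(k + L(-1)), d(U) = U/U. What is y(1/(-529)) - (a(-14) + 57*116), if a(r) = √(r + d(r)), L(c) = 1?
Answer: -3490607/528 - I*√13 ≈ -6611.0 - 3.6056*I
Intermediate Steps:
d(U) = 1
a(r) = √(1 + r) (a(r) = √(r + 1) = √(1 + r))
y(k) = 1/(1 + k) (y(k) = 1/(k + 1) = 1/(1 + k))
y(1/(-529)) - (a(-14) + 57*116) = 1/(1 + 1/(-529)) - (√(1 - 14) + 57*116) = 1/(1 - 1/529) - (√(-13) + 6612) = 1/(528/529) - (I*√13 + 6612) = 529/528 - (6612 + I*√13) = 529/528 + (-6612 - I*√13) = -3490607/528 - I*√13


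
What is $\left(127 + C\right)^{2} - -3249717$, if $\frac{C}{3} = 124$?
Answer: $3498718$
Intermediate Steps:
$C = 372$ ($C = 3 \cdot 124 = 372$)
$\left(127 + C\right)^{2} - -3249717 = \left(127 + 372\right)^{2} - -3249717 = 499^{2} + 3249717 = 249001 + 3249717 = 3498718$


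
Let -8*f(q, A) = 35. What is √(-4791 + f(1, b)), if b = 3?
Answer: 13*I*√454/4 ≈ 69.249*I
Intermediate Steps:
f(q, A) = -35/8 (f(q, A) = -⅛*35 = -35/8)
√(-4791 + f(1, b)) = √(-4791 - 35/8) = √(-38363/8) = 13*I*√454/4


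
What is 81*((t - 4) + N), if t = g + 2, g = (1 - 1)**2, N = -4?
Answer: -486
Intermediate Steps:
g = 0 (g = 0**2 = 0)
t = 2 (t = 0 + 2 = 2)
81*((t - 4) + N) = 81*((2 - 4) - 4) = 81*(-2 - 4) = 81*(-6) = -486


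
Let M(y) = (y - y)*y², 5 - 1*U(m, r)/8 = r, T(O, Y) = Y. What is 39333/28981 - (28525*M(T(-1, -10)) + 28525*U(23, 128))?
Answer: 813456135933/28981 ≈ 2.8069e+7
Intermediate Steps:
U(m, r) = 40 - 8*r
M(y) = 0 (M(y) = 0*y² = 0)
39333/28981 - (28525*M(T(-1, -10)) + 28525*U(23, 128)) = 39333/28981 - (1141000 - 228200*128) = 39333*(1/28981) - 28525/(1/(0 + (40 - 1024))) = 39333/28981 - 28525/(1/(0 - 984)) = 39333/28981 - 28525/(1/(-984)) = 39333/28981 - 28525/(-1/984) = 39333/28981 - 28525*(-984) = 39333/28981 + 28068600 = 813456135933/28981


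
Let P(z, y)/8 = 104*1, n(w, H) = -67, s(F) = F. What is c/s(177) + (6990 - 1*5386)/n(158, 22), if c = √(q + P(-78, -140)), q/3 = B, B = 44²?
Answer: -1604/67 + 4*√415/177 ≈ -23.480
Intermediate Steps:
P(z, y) = 832 (P(z, y) = 8*(104*1) = 8*104 = 832)
B = 1936
q = 5808 (q = 3*1936 = 5808)
c = 4*√415 (c = √(5808 + 832) = √6640 = 4*√415 ≈ 81.486)
c/s(177) + (6990 - 1*5386)/n(158, 22) = (4*√415)/177 + (6990 - 1*5386)/(-67) = (4*√415)*(1/177) + (6990 - 5386)*(-1/67) = 4*√415/177 + 1604*(-1/67) = 4*√415/177 - 1604/67 = -1604/67 + 4*√415/177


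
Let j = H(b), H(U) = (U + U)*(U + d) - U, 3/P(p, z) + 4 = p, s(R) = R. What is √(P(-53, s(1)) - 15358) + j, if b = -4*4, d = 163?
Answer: -4688 + I*√5544257/19 ≈ -4688.0 + 123.93*I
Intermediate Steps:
b = -16
P(p, z) = 3/(-4 + p)
H(U) = -U + 2*U*(163 + U) (H(U) = (U + U)*(U + 163) - U = (2*U)*(163 + U) - U = 2*U*(163 + U) - U = -U + 2*U*(163 + U))
j = -4688 (j = -16*(325 + 2*(-16)) = -16*(325 - 32) = -16*293 = -4688)
√(P(-53, s(1)) - 15358) + j = √(3/(-4 - 53) - 15358) - 4688 = √(3/(-57) - 15358) - 4688 = √(3*(-1/57) - 15358) - 4688 = √(-1/19 - 15358) - 4688 = √(-291803/19) - 4688 = I*√5544257/19 - 4688 = -4688 + I*√5544257/19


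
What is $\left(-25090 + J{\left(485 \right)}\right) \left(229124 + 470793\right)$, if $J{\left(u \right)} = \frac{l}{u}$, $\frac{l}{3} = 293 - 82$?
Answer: $- \frac{8516601954589}{485} \approx -1.756 \cdot 10^{10}$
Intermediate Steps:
$l = 633$ ($l = 3 \left(293 - 82\right) = 3 \cdot 211 = 633$)
$J{\left(u \right)} = \frac{633}{u}$
$\left(-25090 + J{\left(485 \right)}\right) \left(229124 + 470793\right) = \left(-25090 + \frac{633}{485}\right) \left(229124 + 470793\right) = \left(-25090 + 633 \cdot \frac{1}{485}\right) 699917 = \left(-25090 + \frac{633}{485}\right) 699917 = \left(- \frac{12168017}{485}\right) 699917 = - \frac{8516601954589}{485}$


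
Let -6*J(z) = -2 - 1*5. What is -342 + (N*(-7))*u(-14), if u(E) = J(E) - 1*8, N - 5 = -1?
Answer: -452/3 ≈ -150.67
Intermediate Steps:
N = 4 (N = 5 - 1 = 4)
J(z) = 7/6 (J(z) = -(-2 - 1*5)/6 = -(-2 - 5)/6 = -1/6*(-7) = 7/6)
u(E) = -41/6 (u(E) = 7/6 - 1*8 = 7/6 - 8 = -41/6)
-342 + (N*(-7))*u(-14) = -342 + (4*(-7))*(-41/6) = -342 - 28*(-41/6) = -342 + 574/3 = -452/3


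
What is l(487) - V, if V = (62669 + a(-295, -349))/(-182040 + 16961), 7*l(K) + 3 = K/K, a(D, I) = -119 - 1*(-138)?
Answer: 108658/1155553 ≈ 0.094031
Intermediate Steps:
a(D, I) = 19 (a(D, I) = -119 + 138 = 19)
l(K) = -2/7 (l(K) = -3/7 + (K/K)/7 = -3/7 + (⅐)*1 = -3/7 + ⅐ = -2/7)
V = -62688/165079 (V = (62669 + 19)/(-182040 + 16961) = 62688/(-165079) = 62688*(-1/165079) = -62688/165079 ≈ -0.37975)
l(487) - V = -2/7 - 1*(-62688/165079) = -2/7 + 62688/165079 = 108658/1155553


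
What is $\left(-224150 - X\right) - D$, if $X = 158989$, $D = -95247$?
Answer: $-287892$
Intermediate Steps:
$\left(-224150 - X\right) - D = \left(-224150 - 158989\right) - -95247 = \left(-224150 - 158989\right) + 95247 = -383139 + 95247 = -287892$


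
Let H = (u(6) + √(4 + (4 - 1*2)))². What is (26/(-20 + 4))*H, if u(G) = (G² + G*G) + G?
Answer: -39585/4 - 507*√6/2 ≈ -10517.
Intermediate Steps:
u(G) = G + 2*G² (u(G) = (G² + G²) + G = 2*G² + G = G + 2*G²)
H = (78 + √6)² (H = (6*(1 + 2*6) + √(4 + (4 - 1*2)))² = (6*(1 + 12) + √(4 + (4 - 2)))² = (6*13 + √(4 + 2))² = (78 + √6)² ≈ 6472.1)
(26/(-20 + 4))*H = (26/(-20 + 4))*(78 + √6)² = (26/(-16))*(78 + √6)² = (26*(-1/16))*(78 + √6)² = -13*(78 + √6)²/8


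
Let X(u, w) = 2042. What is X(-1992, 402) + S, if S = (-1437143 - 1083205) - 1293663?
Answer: -3811969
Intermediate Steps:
S = -3814011 (S = -2520348 - 1293663 = -3814011)
X(-1992, 402) + S = 2042 - 3814011 = -3811969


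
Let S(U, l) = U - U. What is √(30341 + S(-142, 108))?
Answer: √30341 ≈ 174.19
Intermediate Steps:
S(U, l) = 0
√(30341 + S(-142, 108)) = √(30341 + 0) = √30341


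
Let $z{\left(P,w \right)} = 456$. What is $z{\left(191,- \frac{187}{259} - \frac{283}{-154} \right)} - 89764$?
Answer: $-89308$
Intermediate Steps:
$z{\left(191,- \frac{187}{259} - \frac{283}{-154} \right)} - 89764 = 456 - 89764 = -89308$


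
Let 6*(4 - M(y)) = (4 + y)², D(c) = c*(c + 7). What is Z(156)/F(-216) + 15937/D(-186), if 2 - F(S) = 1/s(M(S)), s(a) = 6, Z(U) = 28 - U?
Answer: -25394485/366234 ≈ -69.339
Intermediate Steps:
D(c) = c*(7 + c)
M(y) = 4 - (4 + y)²/6
F(S) = 11/6 (F(S) = 2 - 1/6 = 2 - 1*⅙ = 2 - ⅙ = 11/6)
Z(156)/F(-216) + 15937/D(-186) = (28 - 1*156)/(11/6) + 15937/((-186*(7 - 186))) = (28 - 156)*(6/11) + 15937/((-186*(-179))) = -128*6/11 + 15937/33294 = -768/11 + 15937*(1/33294) = -768/11 + 15937/33294 = -25394485/366234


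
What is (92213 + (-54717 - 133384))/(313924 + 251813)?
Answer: -95888/565737 ≈ -0.16949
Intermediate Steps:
(92213 + (-54717 - 133384))/(313924 + 251813) = (92213 - 188101)/565737 = -95888*1/565737 = -95888/565737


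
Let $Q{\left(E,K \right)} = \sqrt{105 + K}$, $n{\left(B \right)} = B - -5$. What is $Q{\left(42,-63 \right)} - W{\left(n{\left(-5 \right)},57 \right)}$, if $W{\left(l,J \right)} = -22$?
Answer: $22 + \sqrt{42} \approx 28.481$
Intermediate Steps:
$n{\left(B \right)} = 5 + B$ ($n{\left(B \right)} = B + 5 = 5 + B$)
$Q{\left(42,-63 \right)} - W{\left(n{\left(-5 \right)},57 \right)} = \sqrt{105 - 63} - -22 = \sqrt{42} + 22 = 22 + \sqrt{42}$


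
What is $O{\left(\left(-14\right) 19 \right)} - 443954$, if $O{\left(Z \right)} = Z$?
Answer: $-444220$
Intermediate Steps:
$O{\left(\left(-14\right) 19 \right)} - 443954 = \left(-14\right) 19 - 443954 = -266 - 443954 = -444220$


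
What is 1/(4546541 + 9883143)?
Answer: 1/14429684 ≈ 6.9302e-8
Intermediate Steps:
1/(4546541 + 9883143) = 1/14429684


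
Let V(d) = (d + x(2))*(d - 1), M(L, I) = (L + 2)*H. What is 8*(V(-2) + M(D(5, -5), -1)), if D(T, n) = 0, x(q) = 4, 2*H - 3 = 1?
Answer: -16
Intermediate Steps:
H = 2 (H = 3/2 + (1/2)*1 = 3/2 + 1/2 = 2)
M(L, I) = 4 + 2*L (M(L, I) = (L + 2)*2 = (2 + L)*2 = 4 + 2*L)
V(d) = (-1 + d)*(4 + d) (V(d) = (d + 4)*(d - 1) = (4 + d)*(-1 + d) = (-1 + d)*(4 + d))
8*(V(-2) + M(D(5, -5), -1)) = 8*((-4 + (-2)**2 + 3*(-2)) + (4 + 2*0)) = 8*((-4 + 4 - 6) + (4 + 0)) = 8*(-6 + 4) = 8*(-2) = -16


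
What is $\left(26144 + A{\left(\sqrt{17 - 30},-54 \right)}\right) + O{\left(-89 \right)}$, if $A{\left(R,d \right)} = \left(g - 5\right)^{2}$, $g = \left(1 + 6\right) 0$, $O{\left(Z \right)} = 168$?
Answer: $26337$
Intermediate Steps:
$g = 0$ ($g = 7 \cdot 0 = 0$)
$A{\left(R,d \right)} = 25$ ($A{\left(R,d \right)} = \left(0 - 5\right)^{2} = \left(-5\right)^{2} = 25$)
$\left(26144 + A{\left(\sqrt{17 - 30},-54 \right)}\right) + O{\left(-89 \right)} = \left(26144 + 25\right) + 168 = 26169 + 168 = 26337$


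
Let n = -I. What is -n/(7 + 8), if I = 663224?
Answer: 663224/15 ≈ 44215.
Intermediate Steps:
n = -663224 (n = -1*663224 = -663224)
-n/(7 + 8) = -(-663224)/(7 + 8) = -(-663224)/15 = -1*(-663224/15) = 663224/15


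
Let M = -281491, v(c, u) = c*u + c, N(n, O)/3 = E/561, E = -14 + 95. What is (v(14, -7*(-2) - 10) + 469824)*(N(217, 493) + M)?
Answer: -24734626213984/187 ≈ -1.3227e+11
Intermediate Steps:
E = 81
N(n, O) = 81/187 (N(n, O) = 3*(81/561) = 3*(81*(1/561)) = 3*(27/187) = 81/187)
v(c, u) = c + c*u
(v(14, -7*(-2) - 10) + 469824)*(N(217, 493) + M) = (14*(1 + (-7*(-2) - 10)) + 469824)*(81/187 - 281491) = (14*(1 + (14 - 10)) + 469824)*(-52638736/187) = (14*(1 + 4) + 469824)*(-52638736/187) = (14*5 + 469824)*(-52638736/187) = (70 + 469824)*(-52638736/187) = 469894*(-52638736/187) = -24734626213984/187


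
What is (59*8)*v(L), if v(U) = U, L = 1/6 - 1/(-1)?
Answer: 1652/3 ≈ 550.67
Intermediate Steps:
L = 7/6 (L = 1*(⅙) - 1*(-1) = ⅙ + 1 = 7/6 ≈ 1.1667)
(59*8)*v(L) = (59*8)*(7/6) = 472*(7/6) = 1652/3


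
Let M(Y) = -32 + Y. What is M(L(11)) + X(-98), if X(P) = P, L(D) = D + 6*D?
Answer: -53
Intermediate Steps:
L(D) = 7*D
M(L(11)) + X(-98) = (-32 + 7*11) - 98 = (-32 + 77) - 98 = 45 - 98 = -53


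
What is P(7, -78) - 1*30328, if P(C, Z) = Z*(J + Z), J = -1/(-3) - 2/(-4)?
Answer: -24309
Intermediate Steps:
J = 5/6 (J = -1*(-1/3) - 2*(-1/4) = 1/3 + 1/2 = 5/6 ≈ 0.83333)
P(C, Z) = Z*(5/6 + Z)
P(7, -78) - 1*30328 = (1/6)*(-78)*(5 + 6*(-78)) - 1*30328 = (1/6)*(-78)*(5 - 468) - 30328 = (1/6)*(-78)*(-463) - 30328 = 6019 - 30328 = -24309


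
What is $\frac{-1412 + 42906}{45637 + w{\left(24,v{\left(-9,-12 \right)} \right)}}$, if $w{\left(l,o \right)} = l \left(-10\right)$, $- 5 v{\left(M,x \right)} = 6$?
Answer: $\frac{41494}{45397} \approx 0.91403$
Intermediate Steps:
$v{\left(M,x \right)} = - \frac{6}{5}$ ($v{\left(M,x \right)} = \left(- \frac{1}{5}\right) 6 = - \frac{6}{5}$)
$w{\left(l,o \right)} = - 10 l$
$\frac{-1412 + 42906}{45637 + w{\left(24,v{\left(-9,-12 \right)} \right)}} = \frac{-1412 + 42906}{45637 - 240} = \frac{41494}{45637 - 240} = \frac{41494}{45397}$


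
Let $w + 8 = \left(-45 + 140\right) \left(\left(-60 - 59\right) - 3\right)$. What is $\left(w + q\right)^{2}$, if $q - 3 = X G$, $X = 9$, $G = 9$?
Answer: $132572196$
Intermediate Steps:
$q = 84$ ($q = 3 + 9 \cdot 9 = 3 + 81 = 84$)
$w = -11598$ ($w = -8 + \left(-45 + 140\right) \left(\left(-60 - 59\right) - 3\right) = -8 + 95 \left(-119 - 3\right) = -8 + 95 \left(-122\right) = -8 - 11590 = -11598$)
$\left(w + q\right)^{2} = \left(-11598 + 84\right)^{2} = \left(-11514\right)^{2} = 132572196$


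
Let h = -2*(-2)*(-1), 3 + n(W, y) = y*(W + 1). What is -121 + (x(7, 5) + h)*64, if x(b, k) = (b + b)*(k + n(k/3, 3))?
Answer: 8583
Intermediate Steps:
n(W, y) = -3 + y*(1 + W) (n(W, y) = -3 + y*(W + 1) = -3 + y*(1 + W))
x(b, k) = 4*b*k (x(b, k) = (b + b)*(k + (-3 + 3 + (k/3)*3)) = (2*b)*(k + (-3 + 3 + (k*(⅓))*3)) = (2*b)*(k + (-3 + 3 + (k/3)*3)) = (2*b)*(k + (-3 + 3 + k)) = (2*b)*(k + k) = (2*b)*(2*k) = 4*b*k)
h = -4 (h = 4*(-1) = -4)
-121 + (x(7, 5) + h)*64 = -121 + (4*7*5 - 4)*64 = -121 + (140 - 4)*64 = -121 + 136*64 = -121 + 8704 = 8583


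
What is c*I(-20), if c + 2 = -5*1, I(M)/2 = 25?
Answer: -350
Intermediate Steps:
I(M) = 50 (I(M) = 2*25 = 50)
c = -7 (c = -2 - 5*1 = -2 - 5 = -7)
c*I(-20) = -7*50 = -350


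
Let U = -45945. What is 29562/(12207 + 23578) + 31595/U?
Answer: 45519803/328828365 ≈ 0.13843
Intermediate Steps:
29562/(12207 + 23578) + 31595/U = 29562/(12207 + 23578) + 31595/(-45945) = 29562/35785 + 31595*(-1/45945) = 29562*(1/35785) - 6319/9189 = 29562/35785 - 6319/9189 = 45519803/328828365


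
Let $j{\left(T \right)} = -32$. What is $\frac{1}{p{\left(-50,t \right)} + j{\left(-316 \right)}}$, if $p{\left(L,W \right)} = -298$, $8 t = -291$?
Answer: $- \frac{1}{330} \approx -0.0030303$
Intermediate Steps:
$t = - \frac{291}{8}$ ($t = \frac{1}{8} \left(-291\right) = - \frac{291}{8} \approx -36.375$)
$\frac{1}{p{\left(-50,t \right)} + j{\left(-316 \right)}} = \frac{1}{-298 - 32} = \frac{1}{-330} = - \frac{1}{330}$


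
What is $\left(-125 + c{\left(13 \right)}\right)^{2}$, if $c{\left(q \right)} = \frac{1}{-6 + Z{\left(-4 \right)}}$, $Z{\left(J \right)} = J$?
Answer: $\frac{1565001}{100} \approx 15650.0$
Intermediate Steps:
$c{\left(q \right)} = - \frac{1}{10}$ ($c{\left(q \right)} = \frac{1}{-6 - 4} = \frac{1}{-10} = - \frac{1}{10}$)
$\left(-125 + c{\left(13 \right)}\right)^{2} = \left(-125 - \frac{1}{10}\right)^{2} = \left(- \frac{1251}{10}\right)^{2} = \frac{1565001}{100}$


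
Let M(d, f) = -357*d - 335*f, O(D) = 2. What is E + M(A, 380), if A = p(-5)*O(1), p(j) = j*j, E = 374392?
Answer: 229242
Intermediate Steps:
p(j) = j²
A = 50 (A = (-5)²*2 = 25*2 = 50)
E + M(A, 380) = 374392 + (-357*50 - 335*380) = 374392 + (-17850 - 127300) = 374392 - 145150 = 229242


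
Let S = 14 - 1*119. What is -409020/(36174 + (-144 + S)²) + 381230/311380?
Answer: -35267997/11988130 ≈ -2.9419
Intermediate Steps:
S = -105 (S = 14 - 119 = -105)
-409020/(36174 + (-144 + S)²) + 381230/311380 = -409020/(36174 + (-144 - 105)²) + 381230/311380 = -409020/(36174 + (-249)²) + 381230*(1/311380) = -409020/(36174 + 62001) + 38123/31138 = -409020/98175 + 38123/31138 = -409020*1/98175 + 38123/31138 = -1604/385 + 38123/31138 = -35267997/11988130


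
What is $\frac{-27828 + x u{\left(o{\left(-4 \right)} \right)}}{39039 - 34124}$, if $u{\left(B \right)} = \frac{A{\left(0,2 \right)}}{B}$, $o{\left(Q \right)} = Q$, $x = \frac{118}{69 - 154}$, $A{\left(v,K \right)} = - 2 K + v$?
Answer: $- \frac{2365498}{417775} \approx -5.6621$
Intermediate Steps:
$A{\left(v,K \right)} = v - 2 K$
$x = - \frac{118}{85}$ ($x = \frac{118}{-85} = 118 \left(- \frac{1}{85}\right) = - \frac{118}{85} \approx -1.3882$)
$u{\left(B \right)} = - \frac{4}{B}$ ($u{\left(B \right)} = \frac{0 - 4}{B} = - \frac{4}{B}$)
$\frac{-27828 + x u{\left(o{\left(-4 \right)} \right)}}{39039 - 34124} = \frac{-27828 - \frac{118 \left(- \frac{4}{-4}\right)}{85}}{39039 - 34124} = \frac{-27828 - \frac{118 \left(\left(-4\right) \left(- \frac{1}{4}\right)\right)}{85}}{4915} = \left(-27828 - \frac{118}{85}\right) \frac{1}{4915} = \left(- \frac{2365498}{85}\right) \frac{1}{4915} = - \frac{2365498}{417775}$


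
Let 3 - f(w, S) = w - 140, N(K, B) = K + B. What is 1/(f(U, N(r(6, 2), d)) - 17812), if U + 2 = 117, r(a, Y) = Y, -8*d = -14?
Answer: -1/17784 ≈ -5.6230e-5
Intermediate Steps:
d = 7/4 (d = -1/8*(-14) = 7/4 ≈ 1.7500)
U = 115 (U = -2 + 117 = 115)
N(K, B) = B + K
f(w, S) = 143 - w (f(w, S) = 3 - (w - 140) = 3 - (-140 + w) = 3 + (140 - w) = 143 - w)
1/(f(U, N(r(6, 2), d)) - 17812) = 1/((143 - 1*115) - 17812) = 1/((143 - 115) - 17812) = 1/(28 - 17812) = 1/(-17784) = -1/17784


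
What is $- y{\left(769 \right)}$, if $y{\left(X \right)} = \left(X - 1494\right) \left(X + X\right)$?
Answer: $1115050$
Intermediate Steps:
$y{\left(X \right)} = 2 X \left(-1494 + X\right)$ ($y{\left(X \right)} = \left(-1494 + X\right) 2 X = 2 X \left(-1494 + X\right)$)
$- y{\left(769 \right)} = - 2 \cdot 769 \left(-1494 + 769\right) = - 2 \cdot 769 \left(-725\right) = \left(-1\right) \left(-1115050\right) = 1115050$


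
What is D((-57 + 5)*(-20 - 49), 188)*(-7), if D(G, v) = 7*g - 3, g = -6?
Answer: 315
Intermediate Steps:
D(G, v) = -45 (D(G, v) = 7*(-6) - 3 = -42 - 3 = -45)
D((-57 + 5)*(-20 - 49), 188)*(-7) = -45*(-7) = 315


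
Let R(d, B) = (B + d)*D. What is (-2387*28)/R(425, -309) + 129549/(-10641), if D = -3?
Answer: 55509902/308589 ≈ 179.88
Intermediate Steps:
R(d, B) = -3*B - 3*d (R(d, B) = (B + d)*(-3) = -3*B - 3*d)
(-2387*28)/R(425, -309) + 129549/(-10641) = (-2387*28)/(-3*(-309) - 3*425) + 129549/(-10641) = -66836/(927 - 1275) + 129549*(-1/10641) = -66836/(-348) - 43183/3547 = -66836*(-1/348) - 43183/3547 = 16709/87 - 43183/3547 = 55509902/308589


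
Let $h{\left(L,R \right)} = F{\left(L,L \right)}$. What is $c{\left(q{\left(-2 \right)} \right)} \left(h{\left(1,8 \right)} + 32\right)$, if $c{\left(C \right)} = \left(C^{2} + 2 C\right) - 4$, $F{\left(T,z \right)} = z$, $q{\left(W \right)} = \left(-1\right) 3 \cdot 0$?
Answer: $-132$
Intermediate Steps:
$q{\left(W \right)} = 0$ ($q{\left(W \right)} = \left(-3\right) 0 = 0$)
$h{\left(L,R \right)} = L$
$c{\left(C \right)} = -4 + C^{2} + 2 C$
$c{\left(q{\left(-2 \right)} \right)} \left(h{\left(1,8 \right)} + 32\right) = \left(-4 + 0^{2} + 2 \cdot 0\right) \left(1 + 32\right) = \left(-4 + 0 + 0\right) 33 = \left(-4\right) 33 = -132$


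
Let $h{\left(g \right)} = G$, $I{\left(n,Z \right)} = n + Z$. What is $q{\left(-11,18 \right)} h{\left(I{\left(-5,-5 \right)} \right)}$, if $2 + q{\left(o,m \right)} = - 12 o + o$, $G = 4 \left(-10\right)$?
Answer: $-4760$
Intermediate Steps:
$I{\left(n,Z \right)} = Z + n$
$G = -40$
$h{\left(g \right)} = -40$
$q{\left(o,m \right)} = -2 - 11 o$ ($q{\left(o,m \right)} = -2 + \left(- 12 o + o\right) = -2 - 11 o$)
$q{\left(-11,18 \right)} h{\left(I{\left(-5,-5 \right)} \right)} = \left(-2 - -121\right) \left(-40\right) = \left(-2 + 121\right) \left(-40\right) = 119 \left(-40\right) = -4760$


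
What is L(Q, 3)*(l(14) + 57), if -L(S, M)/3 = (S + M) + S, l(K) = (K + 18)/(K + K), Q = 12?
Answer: -32967/7 ≈ -4709.6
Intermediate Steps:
l(K) = (18 + K)/(2*K) (l(K) = (18 + K)/((2*K)) = (18 + K)*(1/(2*K)) = (18 + K)/(2*K))
L(S, M) = -6*S - 3*M (L(S, M) = -3*((S + M) + S) = -3*((M + S) + S) = -3*(M + 2*S) = -6*S - 3*M)
L(Q, 3)*(l(14) + 57) = (-6*12 - 3*3)*((½)*(18 + 14)/14 + 57) = (-72 - 9)*((½)*(1/14)*32 + 57) = -81*(8/7 + 57) = -81*407/7 = -32967/7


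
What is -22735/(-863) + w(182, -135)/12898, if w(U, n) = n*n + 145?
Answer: 154544670/5565487 ≈ 27.768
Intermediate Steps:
w(U, n) = 145 + n**2 (w(U, n) = n**2 + 145 = 145 + n**2)
-22735/(-863) + w(182, -135)/12898 = -22735/(-863) + (145 + (-135)**2)/12898 = -22735*(-1/863) + (145 + 18225)*(1/12898) = 22735/863 + 18370*(1/12898) = 22735/863 + 9185/6449 = 154544670/5565487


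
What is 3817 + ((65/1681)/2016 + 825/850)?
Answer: 219957990433/57611232 ≈ 3818.0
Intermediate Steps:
3817 + ((65/1681)/2016 + 825/850) = 3817 + ((65*(1/1681))*(1/2016) + 825*(1/850)) = 3817 + ((65/1681)*(1/2016) + 33/34) = 3817 + (65/3388896 + 33/34) = 3817 + 55917889/57611232 = 219957990433/57611232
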